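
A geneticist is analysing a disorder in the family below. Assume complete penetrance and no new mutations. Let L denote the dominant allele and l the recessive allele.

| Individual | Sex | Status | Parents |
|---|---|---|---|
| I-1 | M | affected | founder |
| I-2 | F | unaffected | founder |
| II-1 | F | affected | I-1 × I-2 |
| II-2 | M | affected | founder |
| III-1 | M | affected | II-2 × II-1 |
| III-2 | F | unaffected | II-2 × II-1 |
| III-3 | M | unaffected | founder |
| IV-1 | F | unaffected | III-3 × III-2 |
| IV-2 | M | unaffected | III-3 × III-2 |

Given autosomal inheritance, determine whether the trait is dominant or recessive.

dominant

II-2 and II-1 are both affected yet have an unaffected child III-2. Under a recessive model two affected parents are homozygous and every child would be affected, so the trait cannot be recessive.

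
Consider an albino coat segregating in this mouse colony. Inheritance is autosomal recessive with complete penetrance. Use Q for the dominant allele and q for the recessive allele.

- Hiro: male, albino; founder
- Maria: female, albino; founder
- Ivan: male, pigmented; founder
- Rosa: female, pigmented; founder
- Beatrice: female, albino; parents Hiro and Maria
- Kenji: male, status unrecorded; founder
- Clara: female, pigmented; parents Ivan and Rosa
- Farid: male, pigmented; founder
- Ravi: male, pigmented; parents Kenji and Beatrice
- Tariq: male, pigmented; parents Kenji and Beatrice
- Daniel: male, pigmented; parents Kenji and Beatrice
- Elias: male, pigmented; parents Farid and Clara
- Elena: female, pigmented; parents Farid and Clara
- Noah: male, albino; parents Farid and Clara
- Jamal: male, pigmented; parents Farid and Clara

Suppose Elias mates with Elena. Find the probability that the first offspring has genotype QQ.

Farid is pigmented so carries Q and passed q to Noah (qq), so Farid is Qq.
Clara is pigmented so carries Q and passed q to Noah (qq), so Clara is Qq.
Elias is a pigmented offspring of Farid (Qq) × Clara (Qq), whose cross gives 1/4 QQ : 1/2 Qq : 1/4 qq; conditioning on being pigmented, Elias is QQ with probability 1/3, Qq with probability 2/3.
Elena is a pigmented offspring of Farid (Qq) × Clara (Qq), whose cross gives 1/4 QQ : 1/2 Qq : 1/4 qq; conditioning on being pigmented, Elena is QQ with probability 1/3, Qq with probability 2/3.
Summing over parental genotype combinations, P(offspring has genotype QQ) = 1/9·1 + 2/9·1/2 + 2/9·1/2 + 4/9·1/4 = 4/9.

4/9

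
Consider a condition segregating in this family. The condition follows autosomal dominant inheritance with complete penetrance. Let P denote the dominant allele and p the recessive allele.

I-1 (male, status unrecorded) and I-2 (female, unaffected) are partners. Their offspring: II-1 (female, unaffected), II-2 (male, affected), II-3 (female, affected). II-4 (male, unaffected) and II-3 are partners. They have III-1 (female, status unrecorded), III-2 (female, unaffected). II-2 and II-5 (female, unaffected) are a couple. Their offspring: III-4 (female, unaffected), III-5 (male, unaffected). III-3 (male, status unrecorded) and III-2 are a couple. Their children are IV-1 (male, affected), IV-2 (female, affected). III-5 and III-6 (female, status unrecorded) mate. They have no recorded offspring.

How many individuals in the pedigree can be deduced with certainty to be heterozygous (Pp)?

5

Obligate heterozygotes: I-1 passed P to II-2 (Pp, whose p came from I-2) and passed p to II-1 (pp), so I-1 is Pp; II-2 is affected so carries P and received p from I-2 (pp), so II-2 is Pp; II-3 is affected so carries P and received p from I-2 (pp), so II-3 is Pp; IV-1 is affected so carries P and received p from III-2 (pp), so IV-1 is Pp; IV-2 is affected so carries P and received p from III-2 (pp), so IV-2 is Pp.
Every other individual is either homozygous by phenotype or has at least one consistent homozygous assignment, so the count is 5.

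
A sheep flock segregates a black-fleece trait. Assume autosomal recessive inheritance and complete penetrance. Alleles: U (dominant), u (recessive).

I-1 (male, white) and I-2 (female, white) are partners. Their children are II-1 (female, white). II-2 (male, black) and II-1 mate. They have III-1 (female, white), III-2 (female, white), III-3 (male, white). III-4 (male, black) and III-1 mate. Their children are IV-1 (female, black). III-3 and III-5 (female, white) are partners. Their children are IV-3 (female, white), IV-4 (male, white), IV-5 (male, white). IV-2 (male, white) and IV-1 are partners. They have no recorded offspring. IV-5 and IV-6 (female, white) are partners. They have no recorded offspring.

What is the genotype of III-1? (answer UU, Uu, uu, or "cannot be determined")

From phenotype alone, III-1 is UU or Uu.
III-1 is white so carries U and received u from II-2 (uu), so III-1 is Uu.

Uu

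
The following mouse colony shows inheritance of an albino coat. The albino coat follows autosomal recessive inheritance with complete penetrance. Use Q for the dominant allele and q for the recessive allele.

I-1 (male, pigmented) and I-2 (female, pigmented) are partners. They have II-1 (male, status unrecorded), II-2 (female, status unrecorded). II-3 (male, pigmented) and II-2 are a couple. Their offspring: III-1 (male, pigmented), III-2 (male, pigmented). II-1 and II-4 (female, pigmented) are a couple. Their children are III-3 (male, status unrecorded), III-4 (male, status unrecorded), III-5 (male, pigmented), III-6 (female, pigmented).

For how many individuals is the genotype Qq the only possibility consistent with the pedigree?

No individual's genotype is forced to Qq by the pedigree, so the count is 0.

0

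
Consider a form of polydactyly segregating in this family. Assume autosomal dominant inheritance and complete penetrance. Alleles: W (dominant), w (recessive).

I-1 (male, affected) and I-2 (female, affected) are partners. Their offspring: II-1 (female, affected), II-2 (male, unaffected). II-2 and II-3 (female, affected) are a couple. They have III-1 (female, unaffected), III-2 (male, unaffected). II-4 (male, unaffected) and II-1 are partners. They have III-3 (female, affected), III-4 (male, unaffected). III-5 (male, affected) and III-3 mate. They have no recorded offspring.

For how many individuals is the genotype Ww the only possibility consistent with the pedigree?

5

Obligate heterozygotes: I-1 is affected so carries W and passed w to II-2 (ww), so I-1 is Ww; I-2 is affected so carries W and passed w to II-2 (ww), so I-2 is Ww; II-1 is affected so carries W and passed w to III-4 (ww), so II-1 is Ww; II-3 is affected so carries W and passed w to III-1 (ww), so II-3 is Ww; III-3 is affected so carries W and received w from II-4 (ww), so III-3 is Ww.
Every other individual is either homozygous by phenotype or has at least one consistent homozygous assignment, so the count is 5.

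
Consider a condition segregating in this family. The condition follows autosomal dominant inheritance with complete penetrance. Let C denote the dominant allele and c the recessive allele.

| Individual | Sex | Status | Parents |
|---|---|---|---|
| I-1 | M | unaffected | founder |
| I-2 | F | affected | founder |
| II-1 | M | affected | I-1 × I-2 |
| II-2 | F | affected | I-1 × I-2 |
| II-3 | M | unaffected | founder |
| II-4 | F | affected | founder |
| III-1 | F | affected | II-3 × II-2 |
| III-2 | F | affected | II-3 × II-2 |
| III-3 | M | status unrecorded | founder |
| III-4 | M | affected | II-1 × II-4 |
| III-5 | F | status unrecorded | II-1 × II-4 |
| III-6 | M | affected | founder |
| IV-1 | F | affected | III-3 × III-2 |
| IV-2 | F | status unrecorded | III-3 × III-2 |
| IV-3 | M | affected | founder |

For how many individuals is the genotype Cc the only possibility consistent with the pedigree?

4

Obligate heterozygotes: II-1 is affected so carries C and received c from I-1 (cc), so II-1 is Cc; II-2 is affected so carries C and received c from I-1 (cc), so II-2 is Cc; III-1 is affected so carries C and received c from II-3 (cc), so III-1 is Cc; III-2 is affected so carries C and received c from II-3 (cc), so III-2 is Cc.
Every other individual is either homozygous by phenotype or has at least one consistent homozygous assignment, so the count is 4.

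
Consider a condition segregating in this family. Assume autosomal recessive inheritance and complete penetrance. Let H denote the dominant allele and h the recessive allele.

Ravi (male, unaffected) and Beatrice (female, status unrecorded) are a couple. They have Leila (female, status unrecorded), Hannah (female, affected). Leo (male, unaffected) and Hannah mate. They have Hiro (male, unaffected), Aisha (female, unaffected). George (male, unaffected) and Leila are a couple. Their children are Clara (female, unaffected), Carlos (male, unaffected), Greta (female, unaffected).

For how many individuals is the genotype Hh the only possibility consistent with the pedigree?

3

Obligate heterozygotes: Ravi is unaffected so carries H and passed h to Hannah (hh), so Ravi is Hh; Hiro is unaffected so carries H and received h from Hannah (hh), so Hiro is Hh; Aisha is unaffected so carries H and received h from Hannah (hh), so Aisha is Hh.
Every other individual is either homozygous by phenotype or has at least one consistent homozygous assignment, so the count is 3.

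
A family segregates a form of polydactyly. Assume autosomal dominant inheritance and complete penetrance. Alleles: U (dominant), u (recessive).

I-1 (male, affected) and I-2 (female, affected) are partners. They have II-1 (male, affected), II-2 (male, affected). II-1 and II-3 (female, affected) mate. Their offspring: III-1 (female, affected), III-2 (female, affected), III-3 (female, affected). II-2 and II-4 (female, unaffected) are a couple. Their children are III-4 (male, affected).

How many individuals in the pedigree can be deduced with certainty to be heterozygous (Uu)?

Obligate heterozygotes: III-4 is affected so carries U and received u from II-4 (uu), so III-4 is Uu.
Every other individual is either homozygous by phenotype or has at least one consistent homozygous assignment, so the count is 1.

1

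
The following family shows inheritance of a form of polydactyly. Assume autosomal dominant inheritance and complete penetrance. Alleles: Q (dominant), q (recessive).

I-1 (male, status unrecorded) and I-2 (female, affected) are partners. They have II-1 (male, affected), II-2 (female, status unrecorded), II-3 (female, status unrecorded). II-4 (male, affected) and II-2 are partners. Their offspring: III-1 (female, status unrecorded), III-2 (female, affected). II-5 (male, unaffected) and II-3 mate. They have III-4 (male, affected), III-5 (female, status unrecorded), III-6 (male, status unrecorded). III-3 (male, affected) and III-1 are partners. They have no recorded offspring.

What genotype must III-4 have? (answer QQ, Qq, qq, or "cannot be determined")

From phenotype alone, III-4 is QQ or Qq.
III-4 is affected so carries Q and received q from II-5 (qq), so III-4 is Qq.

Qq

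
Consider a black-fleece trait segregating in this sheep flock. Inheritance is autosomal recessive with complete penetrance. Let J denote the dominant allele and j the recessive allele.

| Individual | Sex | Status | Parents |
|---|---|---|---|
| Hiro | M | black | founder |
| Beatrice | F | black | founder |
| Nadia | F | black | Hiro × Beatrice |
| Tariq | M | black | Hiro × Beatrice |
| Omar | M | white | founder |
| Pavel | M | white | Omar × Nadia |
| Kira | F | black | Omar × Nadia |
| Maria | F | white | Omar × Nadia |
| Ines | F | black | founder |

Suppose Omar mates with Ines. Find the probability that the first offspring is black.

Omar is white so carries J and passed j to Kira (jj), so Omar is Jj.
Ines is black, so Ines is jj.
The cross gives 1/2 Jj : 1/2 jj, so P(offspring is black) = 1/2.

1/2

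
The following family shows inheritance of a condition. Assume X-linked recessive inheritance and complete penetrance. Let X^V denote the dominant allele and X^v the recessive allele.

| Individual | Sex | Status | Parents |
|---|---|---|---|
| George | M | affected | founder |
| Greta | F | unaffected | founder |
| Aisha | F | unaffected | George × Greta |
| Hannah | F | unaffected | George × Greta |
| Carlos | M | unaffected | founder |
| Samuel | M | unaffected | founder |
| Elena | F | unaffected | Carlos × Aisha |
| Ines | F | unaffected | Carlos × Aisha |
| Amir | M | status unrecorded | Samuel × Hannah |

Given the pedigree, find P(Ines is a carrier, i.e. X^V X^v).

1/2

Carlos is unaffected, so Carlos is X^V Y.
Aisha is unaffected so carries V and received v from George (X^v Y), so Aisha is X^V X^v.
Their cross gives offspring ratios 1/2 X^V X^V : 1/2 X^V X^v. Conditioning on Ines being unaffected, P(X^V X^v) = 1/2 / 1 = 1/2.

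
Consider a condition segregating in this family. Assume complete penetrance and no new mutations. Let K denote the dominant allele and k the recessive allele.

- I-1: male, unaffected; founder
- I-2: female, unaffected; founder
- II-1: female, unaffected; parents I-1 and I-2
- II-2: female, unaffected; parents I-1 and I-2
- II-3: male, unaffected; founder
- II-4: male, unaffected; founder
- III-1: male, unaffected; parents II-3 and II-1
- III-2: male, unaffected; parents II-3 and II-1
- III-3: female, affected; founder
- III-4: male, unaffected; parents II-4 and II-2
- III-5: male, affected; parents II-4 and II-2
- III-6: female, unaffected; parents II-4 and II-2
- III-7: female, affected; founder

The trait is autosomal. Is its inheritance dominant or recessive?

recessive

II-4 and II-2 are both unaffected yet have an affected child III-5. Under dominance, an affected child requires at least one affected parent, so the trait cannot be dominant.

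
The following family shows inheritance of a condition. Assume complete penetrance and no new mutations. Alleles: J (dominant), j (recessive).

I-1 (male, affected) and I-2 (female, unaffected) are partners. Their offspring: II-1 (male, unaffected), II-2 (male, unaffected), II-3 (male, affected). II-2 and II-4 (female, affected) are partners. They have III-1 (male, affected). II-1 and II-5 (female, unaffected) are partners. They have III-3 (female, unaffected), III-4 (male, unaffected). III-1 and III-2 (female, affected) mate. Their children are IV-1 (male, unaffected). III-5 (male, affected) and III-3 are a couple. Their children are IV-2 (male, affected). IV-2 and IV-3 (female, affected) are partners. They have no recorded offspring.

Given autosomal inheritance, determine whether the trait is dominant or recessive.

III-1 and III-2 are both affected yet have an unaffected child IV-1. Under a recessive model two affected parents are homozygous and every child would be affected, so the trait cannot be recessive.

dominant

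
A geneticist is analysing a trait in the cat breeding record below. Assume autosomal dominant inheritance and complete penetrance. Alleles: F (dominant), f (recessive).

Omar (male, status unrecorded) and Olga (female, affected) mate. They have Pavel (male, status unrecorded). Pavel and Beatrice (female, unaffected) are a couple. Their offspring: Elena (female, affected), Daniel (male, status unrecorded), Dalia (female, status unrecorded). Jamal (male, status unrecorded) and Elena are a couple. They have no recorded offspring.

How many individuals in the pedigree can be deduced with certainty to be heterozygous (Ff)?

Obligate heterozygotes: Elena is affected so carries F and received f from Beatrice (ff), so Elena is Ff.
Every other individual is either homozygous by phenotype or has at least one consistent homozygous assignment, so the count is 1.

1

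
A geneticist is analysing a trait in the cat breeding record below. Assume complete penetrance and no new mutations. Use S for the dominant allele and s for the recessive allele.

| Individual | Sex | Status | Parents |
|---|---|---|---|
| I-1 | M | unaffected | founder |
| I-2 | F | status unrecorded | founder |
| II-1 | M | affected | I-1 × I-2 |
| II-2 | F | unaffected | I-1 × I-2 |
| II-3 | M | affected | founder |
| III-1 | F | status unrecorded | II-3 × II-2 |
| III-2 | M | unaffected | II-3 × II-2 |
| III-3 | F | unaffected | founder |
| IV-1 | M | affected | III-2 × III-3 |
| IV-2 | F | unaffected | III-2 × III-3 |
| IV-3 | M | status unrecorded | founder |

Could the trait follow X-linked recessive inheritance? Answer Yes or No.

A consistent assignment under X-linked recessive exists: I-1 X^S Y, I-2 X^S X^s, II-1 X^s Y, II-2 X^S X^S, II-3 X^s Y, III-1 X^S X^s, III-2 X^S Y, III-3 X^S X^s, IV-1 X^s Y, IV-2 X^S X^S, IV-3 X^S Y.
In this assignment every recorded phenotype matches its genotype and every non-founder's genotype is obtainable from its parents' genotypes, so the pedigree is consistent.

Yes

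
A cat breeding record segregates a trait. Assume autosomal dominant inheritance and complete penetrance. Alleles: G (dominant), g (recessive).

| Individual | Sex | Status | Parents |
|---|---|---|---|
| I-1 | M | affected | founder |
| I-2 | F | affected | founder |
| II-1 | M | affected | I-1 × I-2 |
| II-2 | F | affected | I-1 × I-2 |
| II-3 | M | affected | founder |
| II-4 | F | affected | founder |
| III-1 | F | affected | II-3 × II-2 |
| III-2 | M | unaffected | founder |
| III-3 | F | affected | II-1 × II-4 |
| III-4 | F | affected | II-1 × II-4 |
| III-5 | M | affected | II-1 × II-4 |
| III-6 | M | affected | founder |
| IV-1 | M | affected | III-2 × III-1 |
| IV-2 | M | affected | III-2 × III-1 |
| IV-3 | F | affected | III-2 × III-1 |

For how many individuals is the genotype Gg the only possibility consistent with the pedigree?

Obligate heterozygotes: IV-1 is affected so carries G and received g from III-2 (gg), so IV-1 is Gg; IV-2 is affected so carries G and received g from III-2 (gg), so IV-2 is Gg; IV-3 is affected so carries G and received g from III-2 (gg), so IV-3 is Gg.
Every other individual is either homozygous by phenotype or has at least one consistent homozygous assignment, so the count is 3.

3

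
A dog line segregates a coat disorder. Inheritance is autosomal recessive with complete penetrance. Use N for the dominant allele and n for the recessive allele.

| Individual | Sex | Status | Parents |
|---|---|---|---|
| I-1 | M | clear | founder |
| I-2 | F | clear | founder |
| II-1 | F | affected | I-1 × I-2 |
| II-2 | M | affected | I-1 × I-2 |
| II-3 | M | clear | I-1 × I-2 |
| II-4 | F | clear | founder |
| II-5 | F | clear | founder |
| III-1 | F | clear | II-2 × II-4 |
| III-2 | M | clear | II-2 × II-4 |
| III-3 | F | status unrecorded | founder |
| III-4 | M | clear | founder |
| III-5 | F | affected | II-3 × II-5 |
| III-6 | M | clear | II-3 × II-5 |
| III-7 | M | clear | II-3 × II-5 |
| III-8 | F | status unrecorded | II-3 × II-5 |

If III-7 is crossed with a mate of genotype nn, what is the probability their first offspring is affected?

II-3 is clear so carries N and passed n to III-5 (nn), so II-3 is Nn.
II-5 is clear so carries N and passed n to III-5 (nn), so II-5 is Nn.
III-7 is a clear offspring of II-3 (Nn) × II-5 (Nn), whose cross gives 1/4 NN : 1/2 Nn : 1/4 nn; conditioning on being clear, III-7 is NN with probability 1/3, Nn with probability 2/3.
Summing over parental genotype combinations, P(offspring is affected) = 2/3·1/2 = 1/3.

1/3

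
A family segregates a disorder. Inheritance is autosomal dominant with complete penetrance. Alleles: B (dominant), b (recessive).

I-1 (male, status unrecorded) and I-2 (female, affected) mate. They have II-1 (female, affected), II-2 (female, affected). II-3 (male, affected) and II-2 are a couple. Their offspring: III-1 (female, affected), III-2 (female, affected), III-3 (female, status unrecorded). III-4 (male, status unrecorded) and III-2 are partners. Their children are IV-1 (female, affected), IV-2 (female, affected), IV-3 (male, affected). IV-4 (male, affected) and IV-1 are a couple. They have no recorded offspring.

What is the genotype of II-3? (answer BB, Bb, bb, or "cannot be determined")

II-3's phenotype allows BB or Bb, and no parent or child forces a single allele at both positions; consistent genotype assignments exist with II-3 as BB or Bb.

cannot be determined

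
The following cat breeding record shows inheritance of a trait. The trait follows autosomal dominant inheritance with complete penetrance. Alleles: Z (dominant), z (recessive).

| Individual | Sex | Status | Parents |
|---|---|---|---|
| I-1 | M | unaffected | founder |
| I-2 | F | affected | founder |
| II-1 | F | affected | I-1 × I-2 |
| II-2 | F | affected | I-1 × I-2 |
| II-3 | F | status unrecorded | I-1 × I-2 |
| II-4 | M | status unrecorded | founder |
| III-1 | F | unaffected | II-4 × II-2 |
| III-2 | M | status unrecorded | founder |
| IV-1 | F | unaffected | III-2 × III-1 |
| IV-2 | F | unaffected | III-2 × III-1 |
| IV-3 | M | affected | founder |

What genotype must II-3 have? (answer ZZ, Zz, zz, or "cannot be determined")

II-3's phenotype is unrecorded, and no parent or child forces a single allele at both positions; consistent genotype assignments exist with II-3 as Zz or zz.

cannot be determined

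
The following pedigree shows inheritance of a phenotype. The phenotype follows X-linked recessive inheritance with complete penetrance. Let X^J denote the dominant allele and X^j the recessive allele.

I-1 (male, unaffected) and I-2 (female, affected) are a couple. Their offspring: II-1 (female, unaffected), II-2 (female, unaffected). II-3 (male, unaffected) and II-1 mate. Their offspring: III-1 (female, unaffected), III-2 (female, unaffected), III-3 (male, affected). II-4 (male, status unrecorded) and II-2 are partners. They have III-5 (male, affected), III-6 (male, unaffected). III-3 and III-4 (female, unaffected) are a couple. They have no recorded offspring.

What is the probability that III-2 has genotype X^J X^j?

1/2

II-3 is unaffected, so II-3 is X^J Y.
II-1 is unaffected so carries J and received j from I-2 (X^j X^j), so II-1 is X^J X^j.
Their cross gives offspring ratios 1/2 X^J X^J : 1/2 X^J X^j. Conditioning on III-2 being unaffected, P(X^J X^j) = 1/2 / 1 = 1/2.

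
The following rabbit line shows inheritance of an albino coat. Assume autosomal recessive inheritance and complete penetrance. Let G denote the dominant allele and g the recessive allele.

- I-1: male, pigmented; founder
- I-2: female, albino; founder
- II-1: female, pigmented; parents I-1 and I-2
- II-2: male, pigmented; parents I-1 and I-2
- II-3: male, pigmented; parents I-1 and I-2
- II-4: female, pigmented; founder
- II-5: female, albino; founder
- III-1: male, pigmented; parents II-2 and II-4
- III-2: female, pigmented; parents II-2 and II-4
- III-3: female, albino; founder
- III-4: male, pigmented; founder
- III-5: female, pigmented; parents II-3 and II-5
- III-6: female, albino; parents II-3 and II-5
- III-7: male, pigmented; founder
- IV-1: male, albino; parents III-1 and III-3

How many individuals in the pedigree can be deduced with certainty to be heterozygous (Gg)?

Obligate heterozygotes: II-1 is pigmented so carries G and received g from I-2 (gg), so II-1 is Gg; II-2 is pigmented so carries G and received g from I-2 (gg), so II-2 is Gg; II-3 is pigmented so carries G and received g from I-2 (gg), so II-3 is Gg; III-1 is pigmented so carries G and passed g to IV-1 (gg), so III-1 is Gg; III-5 is pigmented so carries G and received g from II-5 (gg), so III-5 is Gg.
Every other individual is either homozygous by phenotype or has at least one consistent homozygous assignment, so the count is 5.

5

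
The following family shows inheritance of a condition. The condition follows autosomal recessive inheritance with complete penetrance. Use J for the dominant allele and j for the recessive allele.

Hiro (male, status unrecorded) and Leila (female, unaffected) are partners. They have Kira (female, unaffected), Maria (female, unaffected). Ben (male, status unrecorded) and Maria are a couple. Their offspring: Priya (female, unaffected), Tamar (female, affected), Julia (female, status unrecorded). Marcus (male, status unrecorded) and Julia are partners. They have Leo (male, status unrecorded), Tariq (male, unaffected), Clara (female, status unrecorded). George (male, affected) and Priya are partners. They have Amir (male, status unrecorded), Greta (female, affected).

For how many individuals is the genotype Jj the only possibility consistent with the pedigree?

2

Obligate heterozygotes: Maria is unaffected so carries J and passed j to Tamar (jj), so Maria is Jj; Priya is unaffected so carries J and passed j to Greta (jj), so Priya is Jj.
Every other individual is either homozygous by phenotype or has at least one consistent homozygous assignment, so the count is 2.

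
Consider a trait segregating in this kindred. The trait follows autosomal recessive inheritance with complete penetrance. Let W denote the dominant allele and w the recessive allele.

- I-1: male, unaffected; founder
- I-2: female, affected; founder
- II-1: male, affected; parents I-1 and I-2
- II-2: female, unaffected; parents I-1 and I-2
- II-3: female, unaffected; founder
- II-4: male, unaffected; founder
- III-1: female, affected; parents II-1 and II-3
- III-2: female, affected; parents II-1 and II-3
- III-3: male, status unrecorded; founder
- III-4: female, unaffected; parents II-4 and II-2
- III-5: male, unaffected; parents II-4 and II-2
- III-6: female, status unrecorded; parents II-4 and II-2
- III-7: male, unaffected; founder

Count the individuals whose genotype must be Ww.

Obligate heterozygotes: I-1 is unaffected so carries W and passed w to II-1 (ww), so I-1 is Ww; II-2 is unaffected so carries W and received w from I-2 (ww), so II-2 is Ww; II-3 is unaffected so carries W and passed w to III-1 (ww), so II-3 is Ww.
Every other individual is either homozygous by phenotype or has at least one consistent homozygous assignment, so the count is 3.

3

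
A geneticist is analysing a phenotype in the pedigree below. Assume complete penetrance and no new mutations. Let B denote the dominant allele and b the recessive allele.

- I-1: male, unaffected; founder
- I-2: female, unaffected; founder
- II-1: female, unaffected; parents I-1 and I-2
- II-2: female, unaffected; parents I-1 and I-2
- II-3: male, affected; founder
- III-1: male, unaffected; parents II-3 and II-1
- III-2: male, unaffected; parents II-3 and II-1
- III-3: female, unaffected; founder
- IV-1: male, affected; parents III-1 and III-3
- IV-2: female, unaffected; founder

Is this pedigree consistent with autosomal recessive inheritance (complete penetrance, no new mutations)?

Yes

A consistent assignment under autosomal recessive exists: I-1 BB, I-2 BB, II-1 BB, II-2 BB, II-3 bb, III-1 Bb, III-2 Bb, III-3 Bb, IV-1 bb, IV-2 BB.
In this assignment every recorded phenotype matches its genotype and every non-founder's genotype is obtainable from its parents' genotypes, so the pedigree is consistent.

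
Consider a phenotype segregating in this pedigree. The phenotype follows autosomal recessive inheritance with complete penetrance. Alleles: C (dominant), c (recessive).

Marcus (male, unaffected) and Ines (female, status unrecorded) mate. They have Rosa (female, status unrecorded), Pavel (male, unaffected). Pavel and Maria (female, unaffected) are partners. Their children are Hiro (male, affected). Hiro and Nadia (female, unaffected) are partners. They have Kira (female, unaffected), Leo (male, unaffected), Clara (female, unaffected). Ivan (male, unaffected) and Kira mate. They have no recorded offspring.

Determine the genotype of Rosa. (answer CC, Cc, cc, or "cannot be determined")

cannot be determined

Rosa's phenotype is unrecorded, and no parent or child forces a single allele at both positions; consistent genotype assignments exist with Rosa as CC or Cc or cc.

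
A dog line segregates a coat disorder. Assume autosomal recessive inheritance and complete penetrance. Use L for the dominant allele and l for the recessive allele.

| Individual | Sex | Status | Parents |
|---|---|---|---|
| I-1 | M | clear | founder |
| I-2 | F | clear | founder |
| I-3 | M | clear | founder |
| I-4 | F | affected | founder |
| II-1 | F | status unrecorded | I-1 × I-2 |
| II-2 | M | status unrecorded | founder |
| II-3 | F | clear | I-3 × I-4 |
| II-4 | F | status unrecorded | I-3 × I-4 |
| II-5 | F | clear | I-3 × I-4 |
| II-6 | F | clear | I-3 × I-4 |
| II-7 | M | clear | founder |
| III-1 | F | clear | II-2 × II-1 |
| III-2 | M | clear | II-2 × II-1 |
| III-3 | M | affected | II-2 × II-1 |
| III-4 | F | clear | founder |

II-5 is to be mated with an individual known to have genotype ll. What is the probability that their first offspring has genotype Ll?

II-5 is clear so carries L and received l from I-4 (ll), so II-5 is Ll.
The cross gives 1/2 Ll : 1/2 ll, so P(offspring has genotype Ll) = 1/2.

1/2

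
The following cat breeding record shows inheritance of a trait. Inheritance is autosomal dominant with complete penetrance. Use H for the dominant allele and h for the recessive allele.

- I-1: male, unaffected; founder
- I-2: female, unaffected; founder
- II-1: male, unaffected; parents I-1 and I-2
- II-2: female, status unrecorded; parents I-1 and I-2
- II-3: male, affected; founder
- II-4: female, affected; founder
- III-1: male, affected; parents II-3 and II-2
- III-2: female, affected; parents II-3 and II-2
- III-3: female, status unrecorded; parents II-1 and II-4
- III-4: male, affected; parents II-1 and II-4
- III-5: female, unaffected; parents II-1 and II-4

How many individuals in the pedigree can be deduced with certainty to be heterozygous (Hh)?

Obligate heterozygotes: II-4 is affected so carries H and passed h to III-5 (hh), so II-4 is Hh; III-1 is affected so carries H and received h from II-2 (hh), so III-1 is Hh; III-2 is affected so carries H and received h from II-2 (hh), so III-2 is Hh; III-4 is affected so carries H and received h from II-1 (hh), so III-4 is Hh.
Every other individual is either homozygous by phenotype or has at least one consistent homozygous assignment, so the count is 4.

4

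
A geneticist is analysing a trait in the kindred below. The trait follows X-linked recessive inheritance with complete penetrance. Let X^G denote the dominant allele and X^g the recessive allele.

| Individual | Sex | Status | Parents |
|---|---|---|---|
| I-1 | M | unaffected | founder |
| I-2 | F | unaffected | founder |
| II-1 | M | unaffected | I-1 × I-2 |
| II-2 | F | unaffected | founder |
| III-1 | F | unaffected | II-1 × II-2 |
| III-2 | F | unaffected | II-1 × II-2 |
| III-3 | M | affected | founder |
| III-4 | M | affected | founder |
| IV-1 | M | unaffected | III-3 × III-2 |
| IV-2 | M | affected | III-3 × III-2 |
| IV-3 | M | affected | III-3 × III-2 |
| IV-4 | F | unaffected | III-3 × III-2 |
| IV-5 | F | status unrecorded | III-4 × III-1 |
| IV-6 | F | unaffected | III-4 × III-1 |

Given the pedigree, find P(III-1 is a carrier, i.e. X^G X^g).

II-1 is unaffected, so II-1 is X^G Y.
II-2 is unaffected so carries G and passed g to III-2 (X^G X^g, whose G came from II-1), so II-2 is X^G X^g.
Their cross gives offspring ratios 1/2 X^G X^G : 1/2 X^G X^g. Conditioning on III-1 being unaffected, P(X^G X^g) = 1/2 / 1 = 1/2 before taking III-1's own offspring into account.
III-4 is affected, so III-4 is X^g Y.
Now use III-1's offspring. Probability of each recorded status — unaffected daughter IV-6: 1/2 if III-1 is X^G X^g, 1 if X^G X^G. (IV-5: equally likely either way, so uninformative.)
Bayes: P(X^G X^g) = 1/2·1/2 / (1/2·1/2 + 1/2·1) = 1/3.

1/3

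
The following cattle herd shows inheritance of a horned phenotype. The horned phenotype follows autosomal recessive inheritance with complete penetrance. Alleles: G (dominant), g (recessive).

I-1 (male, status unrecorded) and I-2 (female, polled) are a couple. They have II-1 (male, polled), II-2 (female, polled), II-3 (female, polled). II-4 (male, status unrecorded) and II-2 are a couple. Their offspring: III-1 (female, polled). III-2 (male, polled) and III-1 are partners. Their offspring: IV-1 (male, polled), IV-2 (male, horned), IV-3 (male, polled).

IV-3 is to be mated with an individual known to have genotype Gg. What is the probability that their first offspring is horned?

III-2 is polled so carries G and passed g to IV-2 (gg), so III-2 is Gg.
III-1 is polled so carries G and passed g to IV-2 (gg), so III-1 is Gg.
IV-3 is a polled offspring of III-2 (Gg) × III-1 (Gg), whose cross gives 1/4 GG : 1/2 Gg : 1/4 gg; conditioning on being polled, IV-3 is GG with probability 1/3, Gg with probability 2/3.
Summing over parental genotype combinations, P(offspring is horned) = 2/3·1/4 = 1/6.

1/6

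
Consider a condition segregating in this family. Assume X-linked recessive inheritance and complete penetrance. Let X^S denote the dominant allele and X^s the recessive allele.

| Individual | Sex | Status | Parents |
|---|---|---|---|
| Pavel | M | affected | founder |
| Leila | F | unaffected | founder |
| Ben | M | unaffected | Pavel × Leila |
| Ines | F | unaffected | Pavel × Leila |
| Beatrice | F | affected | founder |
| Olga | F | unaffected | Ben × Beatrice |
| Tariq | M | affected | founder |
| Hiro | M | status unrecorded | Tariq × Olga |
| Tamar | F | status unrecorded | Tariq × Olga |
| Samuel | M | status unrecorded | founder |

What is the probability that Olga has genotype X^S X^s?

1

Olga is unaffected so carries S and received s from Beatrice (X^s X^s), so Olga is X^S X^s, giving P(X^S X^s) = 1.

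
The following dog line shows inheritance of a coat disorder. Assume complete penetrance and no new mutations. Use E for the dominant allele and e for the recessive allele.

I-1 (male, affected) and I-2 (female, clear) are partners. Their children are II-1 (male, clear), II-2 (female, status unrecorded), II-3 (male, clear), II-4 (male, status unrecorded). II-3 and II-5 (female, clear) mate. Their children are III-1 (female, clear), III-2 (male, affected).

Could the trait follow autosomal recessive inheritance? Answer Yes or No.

Yes

A consistent assignment under autosomal recessive exists: I-1 ee, I-2 EE, II-1 Ee, II-2 Ee, II-3 Ee, II-4 Ee, II-5 Ee, III-1 EE, III-2 ee.
In this assignment every recorded phenotype matches its genotype and every non-founder's genotype is obtainable from its parents' genotypes, so the pedigree is consistent.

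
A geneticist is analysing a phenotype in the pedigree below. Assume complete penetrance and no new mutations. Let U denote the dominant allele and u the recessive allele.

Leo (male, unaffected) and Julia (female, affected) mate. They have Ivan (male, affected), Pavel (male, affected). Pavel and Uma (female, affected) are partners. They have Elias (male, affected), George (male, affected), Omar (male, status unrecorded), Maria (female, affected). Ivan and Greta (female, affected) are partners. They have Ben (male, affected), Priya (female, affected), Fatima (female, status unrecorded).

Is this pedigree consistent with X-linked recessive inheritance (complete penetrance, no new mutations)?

A consistent assignment under X-linked recessive exists: Leo X^U Y, Julia X^u X^u, Ivan X^u Y, Pavel X^u Y, Uma X^u X^u, Greta X^u X^u, Elias X^u Y, George X^u Y, Omar X^u Y, Maria X^u X^u, Ben X^u Y, Priya X^u X^u, Fatima X^u X^u.
In this assignment every recorded phenotype matches its genotype and every non-founder's genotype is obtainable from its parents' genotypes, so the pedigree is consistent.

Yes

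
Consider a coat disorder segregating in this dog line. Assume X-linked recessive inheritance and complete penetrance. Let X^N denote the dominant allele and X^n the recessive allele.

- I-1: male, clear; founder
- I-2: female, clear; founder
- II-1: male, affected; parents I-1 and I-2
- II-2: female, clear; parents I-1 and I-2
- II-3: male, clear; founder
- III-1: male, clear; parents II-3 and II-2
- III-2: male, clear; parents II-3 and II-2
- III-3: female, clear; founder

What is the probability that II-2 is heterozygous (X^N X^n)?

I-1 is clear, so I-1 is X^N Y.
I-2 is clear so carries N and passed n to II-1 (X^n Y), so I-2 is X^N X^n.
Their cross gives offspring ratios 1/2 X^N X^N : 1/2 X^N X^n. Conditioning on II-2 being clear, P(X^N X^n) = 1/2 / 1 = 1/2 before taking II-2's own offspring into account.
II-3 is clear, so II-3 is X^N Y.
Now use II-2's offspring. Probability of each recorded status — clear son III-1: 1/2 if II-2 is X^N X^n, 1 if X^N X^N; clear son III-2: 1/2 if II-2 is X^N X^n, 1 if X^N X^N.
Bayes: P(X^N X^n) = 1/2·1/4 / (1/2·1/4 + 1/2·1) = 1/5.

1/5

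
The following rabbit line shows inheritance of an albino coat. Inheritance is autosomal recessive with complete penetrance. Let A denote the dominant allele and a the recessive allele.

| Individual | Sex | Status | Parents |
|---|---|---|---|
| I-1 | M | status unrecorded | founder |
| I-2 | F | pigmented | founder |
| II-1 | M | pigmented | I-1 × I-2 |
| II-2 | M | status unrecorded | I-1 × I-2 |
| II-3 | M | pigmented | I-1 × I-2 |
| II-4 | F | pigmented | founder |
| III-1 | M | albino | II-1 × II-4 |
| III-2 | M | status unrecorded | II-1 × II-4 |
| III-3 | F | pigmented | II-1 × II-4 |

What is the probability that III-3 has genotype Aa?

2/3

II-1 is pigmented so carries A and passed a to III-1 (aa), so II-1 is Aa.
II-4 is pigmented so carries A and passed a to III-1 (aa), so II-4 is Aa.
Their cross gives offspring ratios 1/4 AA : 1/2 Aa : 1/4 aa. Conditioning on III-3 being pigmented, P(Aa) = 1/2 / 3/4 = 2/3.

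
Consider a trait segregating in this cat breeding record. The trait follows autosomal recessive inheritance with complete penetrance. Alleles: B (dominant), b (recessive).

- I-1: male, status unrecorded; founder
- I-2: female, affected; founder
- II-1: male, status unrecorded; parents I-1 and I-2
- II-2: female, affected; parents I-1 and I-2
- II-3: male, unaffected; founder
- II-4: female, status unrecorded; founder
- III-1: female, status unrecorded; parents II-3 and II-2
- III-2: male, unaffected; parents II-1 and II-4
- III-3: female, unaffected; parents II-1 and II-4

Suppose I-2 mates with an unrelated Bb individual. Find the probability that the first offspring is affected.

1/2

I-2 is affected, so I-2 is bb.
The cross gives 1/2 Bb : 1/2 bb, so P(offspring is affected) = 1/2.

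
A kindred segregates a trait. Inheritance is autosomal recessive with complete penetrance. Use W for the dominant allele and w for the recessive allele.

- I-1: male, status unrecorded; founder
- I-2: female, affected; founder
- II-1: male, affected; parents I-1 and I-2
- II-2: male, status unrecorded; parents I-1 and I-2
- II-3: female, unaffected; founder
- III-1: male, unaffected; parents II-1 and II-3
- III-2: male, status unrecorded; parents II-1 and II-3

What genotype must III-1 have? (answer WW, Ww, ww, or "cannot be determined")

From phenotype alone, III-1 is WW or Ww.
III-1 is unaffected so carries W and received w from II-1 (ww), so III-1 is Ww.

Ww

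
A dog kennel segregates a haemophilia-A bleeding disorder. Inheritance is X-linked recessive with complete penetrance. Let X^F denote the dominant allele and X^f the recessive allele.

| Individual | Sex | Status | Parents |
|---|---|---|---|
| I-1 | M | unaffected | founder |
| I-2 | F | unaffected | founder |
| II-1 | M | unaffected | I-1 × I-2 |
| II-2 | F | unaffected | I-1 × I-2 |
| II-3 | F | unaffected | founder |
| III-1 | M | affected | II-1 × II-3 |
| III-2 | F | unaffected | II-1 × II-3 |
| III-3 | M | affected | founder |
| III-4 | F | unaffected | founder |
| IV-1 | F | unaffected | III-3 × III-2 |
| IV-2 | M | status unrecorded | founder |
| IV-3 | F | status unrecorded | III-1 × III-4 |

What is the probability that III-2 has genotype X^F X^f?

1/3

II-1 is unaffected, so II-1 is X^F Y.
II-3 is unaffected so carries F and passed f to III-1 (X^f Y), so II-3 is X^F X^f.
Their cross gives offspring ratios 1/2 X^F X^F : 1/2 X^F X^f. Conditioning on III-2 being unaffected, P(X^F X^f) = 1/2 / 1 = 1/2 before taking III-2's own offspring into account.
III-3 is affected, so III-3 is X^f Y.
Now use III-2's offspring. Probability of each recorded status — unaffected daughter IV-1: 1/2 if III-2 is X^F X^f, 1 if X^F X^F.
Bayes: P(X^F X^f) = 1/2·1/2 / (1/2·1/2 + 1/2·1) = 1/3.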